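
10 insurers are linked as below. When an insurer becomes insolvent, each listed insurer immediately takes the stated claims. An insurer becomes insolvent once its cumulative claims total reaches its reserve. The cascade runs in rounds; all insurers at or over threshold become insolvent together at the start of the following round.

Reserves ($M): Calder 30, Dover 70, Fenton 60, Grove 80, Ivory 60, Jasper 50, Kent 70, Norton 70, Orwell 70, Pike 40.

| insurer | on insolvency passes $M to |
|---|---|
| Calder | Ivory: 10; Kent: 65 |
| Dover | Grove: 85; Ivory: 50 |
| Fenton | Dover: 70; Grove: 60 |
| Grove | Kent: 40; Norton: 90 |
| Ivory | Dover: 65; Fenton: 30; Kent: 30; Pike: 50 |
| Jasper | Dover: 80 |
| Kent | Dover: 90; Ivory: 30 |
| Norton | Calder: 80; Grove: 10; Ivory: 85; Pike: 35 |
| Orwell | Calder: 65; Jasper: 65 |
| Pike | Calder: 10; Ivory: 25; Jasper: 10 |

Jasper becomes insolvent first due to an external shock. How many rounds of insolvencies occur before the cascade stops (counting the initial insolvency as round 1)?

6

Round 1 — Jasper becomes insolvent (initial).
  Dover: +80 → 80 ≥ 70
Round 2 — Dover becomes insolvent.
  Grove: +85 → 85 ≥ 80
  Ivory: +50 → 50 < 60
Round 3 — Grove becomes insolvent.
  Kent: +40 → 40 < 70
  Norton: +90 → 90 ≥ 70
Round 4 — Norton becomes insolvent.
  Calder: +80 → 80 ≥ 30
  Ivory: +85 → 135 ≥ 60
  Pike: +35 → 35 < 40
Round 5 — Calder, Ivory become insolvent.
  Fenton: +30 → 30 < 60
  Kent: +65+30 → 135 ≥ 70
  Pike: +50 → 85 ≥ 40
Round 6 — Kent, Pike become insolvent.
No further insolvencies.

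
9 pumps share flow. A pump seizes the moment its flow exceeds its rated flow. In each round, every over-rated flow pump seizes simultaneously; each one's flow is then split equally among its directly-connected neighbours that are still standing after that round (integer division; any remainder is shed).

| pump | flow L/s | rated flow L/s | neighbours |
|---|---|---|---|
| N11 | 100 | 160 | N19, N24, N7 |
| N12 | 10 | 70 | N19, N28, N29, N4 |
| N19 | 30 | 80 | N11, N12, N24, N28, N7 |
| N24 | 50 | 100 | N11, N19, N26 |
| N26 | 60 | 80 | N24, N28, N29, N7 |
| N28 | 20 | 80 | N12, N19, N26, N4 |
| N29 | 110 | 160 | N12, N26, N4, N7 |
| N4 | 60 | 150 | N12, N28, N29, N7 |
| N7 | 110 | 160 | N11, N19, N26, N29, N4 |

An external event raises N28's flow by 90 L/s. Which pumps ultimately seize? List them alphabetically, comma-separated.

Round 1 — N28 at 110 > 80. N28 seizes.
  N28 sheds 110 L/s to N12, N19, N26, N4: 27 each (2 lost).
    N12: 10+27 = 37 ≤ 70
    N19: 30+27 = 57 ≤ 80
    N26: 60+27 = 87 > 80
    N4: 60+27 = 87 ≤ 150
Round 2 — N26 seizes.
  N26 sheds 87 L/s to N24, N29, N7: 29 each.
    N24: 50+29 = 79 ≤ 100
    N29: 110+29 = 139 ≤ 160
    N7: 110+29 = 139 ≤ 160
No further seizures.

N26, N28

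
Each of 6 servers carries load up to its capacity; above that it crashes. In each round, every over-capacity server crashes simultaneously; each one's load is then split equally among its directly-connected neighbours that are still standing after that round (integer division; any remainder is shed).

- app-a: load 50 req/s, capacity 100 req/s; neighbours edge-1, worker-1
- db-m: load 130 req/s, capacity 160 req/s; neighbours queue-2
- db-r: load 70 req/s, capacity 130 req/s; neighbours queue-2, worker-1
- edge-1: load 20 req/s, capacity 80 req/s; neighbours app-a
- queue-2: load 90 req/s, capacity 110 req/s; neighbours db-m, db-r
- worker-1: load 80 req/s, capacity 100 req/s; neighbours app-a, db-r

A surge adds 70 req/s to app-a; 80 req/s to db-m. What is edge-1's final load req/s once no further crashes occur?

80

Round 1 — app-a at 120 > 100; db-m at 210 > 160. app-a, db-m crash.
  app-a sheds 120 req/s to edge-1, worker-1: 60 each.
    edge-1: 20+60 = 80 ≤ 80
    worker-1: 80+60 = 140 > 100
  db-m sheds 210 req/s to queue-2: 210 each.
    queue-2: 90+210 = 300 > 110
Round 2 — queue-2, worker-1 crash.
  queue-2 sheds 300 req/s to db-r: 300 each.
    db-r: 70+300 = 370 > 130
  worker-1 sheds 140 req/s to db-r: 140 each.
    db-r: 370+140 = 510 > 130
Round 3 — db-r crashes.
  db-r sheds 510 req/s: no online neighbours, lost.
No further crashes.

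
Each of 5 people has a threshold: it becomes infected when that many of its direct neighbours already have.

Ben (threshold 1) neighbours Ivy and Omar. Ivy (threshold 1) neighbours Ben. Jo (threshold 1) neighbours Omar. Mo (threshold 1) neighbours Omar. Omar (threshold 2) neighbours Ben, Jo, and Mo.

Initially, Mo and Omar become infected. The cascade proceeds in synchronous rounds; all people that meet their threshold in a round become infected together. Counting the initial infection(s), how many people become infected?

5

Round 1 — Mo, Omar become infected (initial).
Round 2 — checking thresholds:
  Ben: 1 of 2 neighbours ≥ 1, becomes infected.
  Jo: 1 of 1 neighbours ≥ 1, becomes infected.
Round 3 — checking thresholds:
  Ivy: 1 of 1 neighbours ≥ 1, becomes infected.
Round 4 — no new infections; cascade stops.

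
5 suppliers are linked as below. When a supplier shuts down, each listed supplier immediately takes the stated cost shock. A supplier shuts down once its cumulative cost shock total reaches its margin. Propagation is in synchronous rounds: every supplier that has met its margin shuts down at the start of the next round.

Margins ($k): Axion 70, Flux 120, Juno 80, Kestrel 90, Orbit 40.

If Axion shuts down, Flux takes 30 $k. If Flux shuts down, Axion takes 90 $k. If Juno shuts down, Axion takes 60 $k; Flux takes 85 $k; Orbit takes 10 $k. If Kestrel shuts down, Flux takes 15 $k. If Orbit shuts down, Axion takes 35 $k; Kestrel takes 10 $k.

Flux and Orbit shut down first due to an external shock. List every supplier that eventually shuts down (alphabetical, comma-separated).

Round 1 — Flux, Orbit shut down (initial).
  Axion: +90+35 → 125 ≥ 70
  Kestrel: +10 → 10 < 90
Round 2 — Axion shuts down.
No further shutdowns.

Axion, Flux, Orbit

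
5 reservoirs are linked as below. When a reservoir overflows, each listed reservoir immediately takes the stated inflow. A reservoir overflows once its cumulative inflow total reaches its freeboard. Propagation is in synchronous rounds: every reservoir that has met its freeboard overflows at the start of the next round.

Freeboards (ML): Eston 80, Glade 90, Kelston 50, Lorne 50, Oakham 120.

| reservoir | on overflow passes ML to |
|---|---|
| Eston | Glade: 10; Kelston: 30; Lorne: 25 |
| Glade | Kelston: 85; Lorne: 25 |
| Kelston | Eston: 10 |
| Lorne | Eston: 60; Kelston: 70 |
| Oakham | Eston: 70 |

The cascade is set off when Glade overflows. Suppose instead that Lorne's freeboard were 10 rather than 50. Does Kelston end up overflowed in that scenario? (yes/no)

With Lorne's freeboard at 10:
Round 1 — Glade overflows (initial).
  Kelston: +85 → 85 ≥ 50
  Lorne: +25 → 25 ≥ 10
Round 2 — Kelston, Lorne overflow.
  Eston: +10+60 → 70 < 80
No further overflows.

yes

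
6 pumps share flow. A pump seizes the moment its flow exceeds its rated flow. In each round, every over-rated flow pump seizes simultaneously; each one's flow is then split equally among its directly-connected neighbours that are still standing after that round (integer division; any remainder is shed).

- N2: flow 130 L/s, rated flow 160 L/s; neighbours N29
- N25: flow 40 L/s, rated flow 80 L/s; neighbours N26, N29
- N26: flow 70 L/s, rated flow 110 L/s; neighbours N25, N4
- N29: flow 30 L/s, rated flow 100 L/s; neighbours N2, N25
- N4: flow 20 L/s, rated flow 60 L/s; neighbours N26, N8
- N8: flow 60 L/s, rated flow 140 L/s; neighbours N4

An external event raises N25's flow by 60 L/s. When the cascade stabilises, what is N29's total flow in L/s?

80

Round 1 — N25 at 100 > 80. N25 seizes.
  N25 sheds 100 L/s to N26, N29: 50 each.
    N26: 70+50 = 120 > 110
    N29: 30+50 = 80 ≤ 100
Round 2 — N26 seizes.
  N26 sheds 120 L/s to N4: 120 each.
    N4: 20+120 = 140 > 60
Round 3 — N4 seizes.
  N4 sheds 140 L/s to N8: 140 each.
    N8: 60+140 = 200 > 140
Round 4 — N8 seizes.
  N8 sheds 200 L/s: no online neighbours, lost.
No further seizures.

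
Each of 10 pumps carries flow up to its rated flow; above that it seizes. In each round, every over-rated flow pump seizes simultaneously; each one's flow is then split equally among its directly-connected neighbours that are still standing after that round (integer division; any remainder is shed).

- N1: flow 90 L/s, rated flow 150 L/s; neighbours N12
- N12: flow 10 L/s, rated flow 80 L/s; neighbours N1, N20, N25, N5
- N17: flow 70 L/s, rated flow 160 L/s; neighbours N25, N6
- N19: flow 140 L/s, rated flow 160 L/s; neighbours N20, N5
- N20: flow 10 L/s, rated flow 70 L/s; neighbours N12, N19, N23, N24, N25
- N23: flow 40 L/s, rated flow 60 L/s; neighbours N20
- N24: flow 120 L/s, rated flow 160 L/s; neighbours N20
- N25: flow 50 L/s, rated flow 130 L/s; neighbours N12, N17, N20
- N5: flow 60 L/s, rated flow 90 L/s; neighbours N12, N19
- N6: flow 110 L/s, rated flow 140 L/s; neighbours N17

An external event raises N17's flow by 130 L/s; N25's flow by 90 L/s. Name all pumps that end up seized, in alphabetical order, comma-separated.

Round 1 — N17 at 200 > 160; N25 at 140 > 130. N17, N25 seize.
  N17 sheds 200 L/s to N6: 200 each.
    N6: 110+200 = 310 > 140
  N25 sheds 140 L/s to N12, N20: 70 each.
    N12: 10+70 = 80 ≤ 80
    N20: 10+70 = 80 > 70
Round 2 — N20, N6 seize.
  N20 sheds 80 L/s to N12, N19, N23, N24: 20 each.
    N12: 80+20 = 100 > 80
    N19: 140+20 = 160 ≤ 160
    N23: 40+20 = 60 ≤ 60
    N24: 120+20 = 140 ≤ 160
  N6 sheds 310 L/s: no online neighbours, lost.
Round 3 — N12 seizes.
  N12 sheds 100 L/s to N1, N5: 50 each.
    N1: 90+50 = 140 ≤ 150
    N5: 60+50 = 110 > 90
Round 4 — N5 seizes.
  N5 sheds 110 L/s to N19: 110 each.
    N19: 160+110 = 270 > 160
Round 5 — N19 seizes.
  N19 sheds 270 L/s: no online neighbours, lost.
No further seizures.

N12, N17, N19, N20, N25, N5, N6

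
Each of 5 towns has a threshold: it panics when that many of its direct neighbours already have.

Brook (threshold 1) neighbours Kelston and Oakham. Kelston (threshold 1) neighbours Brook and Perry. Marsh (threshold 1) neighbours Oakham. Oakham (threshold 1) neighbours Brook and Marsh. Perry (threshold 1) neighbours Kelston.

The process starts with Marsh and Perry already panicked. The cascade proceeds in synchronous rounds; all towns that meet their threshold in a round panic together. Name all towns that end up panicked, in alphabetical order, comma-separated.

Brook, Kelston, Marsh, Oakham, Perry

Round 1 — Marsh, Perry panic (initial).
Round 2 — checking thresholds:
  Kelston: 1 of 2 neighbours ≥ 1, panics.
  Oakham: 1 of 2 neighbours ≥ 1, panics.
Round 3 — checking thresholds:
  Brook: 2 of 2 neighbours ≥ 1, panics.
Round 4 — no new panics; cascade stops.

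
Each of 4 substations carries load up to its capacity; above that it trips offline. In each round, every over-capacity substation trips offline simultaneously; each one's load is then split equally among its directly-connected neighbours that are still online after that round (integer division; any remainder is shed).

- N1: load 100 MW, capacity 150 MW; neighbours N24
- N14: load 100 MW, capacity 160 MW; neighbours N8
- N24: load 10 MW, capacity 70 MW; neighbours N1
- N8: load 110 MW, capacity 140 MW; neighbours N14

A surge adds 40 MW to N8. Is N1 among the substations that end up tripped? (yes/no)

Round 1 — N8 at 150 > 140. N8 trips offline.
  N8 sheds 150 MW to N14: 150 each.
    N14: 100+150 = 250 > 160
Round 2 — N14 trips offline.
  N14 sheds 250 MW: no online neighbours, lost.
No further trips.

no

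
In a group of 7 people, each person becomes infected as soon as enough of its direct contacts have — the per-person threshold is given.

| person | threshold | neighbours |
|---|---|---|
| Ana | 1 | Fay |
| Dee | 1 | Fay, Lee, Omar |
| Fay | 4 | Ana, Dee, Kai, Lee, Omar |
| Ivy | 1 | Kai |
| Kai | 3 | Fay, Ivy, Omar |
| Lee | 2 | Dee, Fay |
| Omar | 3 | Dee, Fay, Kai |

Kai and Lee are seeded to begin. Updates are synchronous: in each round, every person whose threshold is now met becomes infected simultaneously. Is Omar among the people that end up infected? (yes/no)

no

Round 1 — Kai, Lee become infected (initial).
Round 2 — checking thresholds:
  Dee: 1 of 3 neighbours ≥ 1, becomes infected.
  Fay: 2 of 5 neighbours < 4, holds.
  Ivy: 1 of 1 neighbours ≥ 1, becomes infected.
  Omar: 1 of 3 neighbours < 3, holds.
Round 3 — no new infections; cascade stops.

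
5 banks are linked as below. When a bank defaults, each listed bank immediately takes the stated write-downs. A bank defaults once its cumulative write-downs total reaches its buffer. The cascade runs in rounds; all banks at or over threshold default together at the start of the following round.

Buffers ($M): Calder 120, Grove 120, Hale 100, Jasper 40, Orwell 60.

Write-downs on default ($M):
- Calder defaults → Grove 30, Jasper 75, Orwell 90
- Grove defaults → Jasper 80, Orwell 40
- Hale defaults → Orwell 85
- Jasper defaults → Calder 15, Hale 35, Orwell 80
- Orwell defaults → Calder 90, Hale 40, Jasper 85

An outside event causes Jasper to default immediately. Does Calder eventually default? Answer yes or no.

no

Round 1 — Jasper defaults (initial).
  Calder: +15 → 15 < 120
  Hale: +35 → 35 < 100
  Orwell: +80 → 80 ≥ 60
Round 2 — Orwell defaults.
  Calder: +90 → 105 < 120
  Hale: +40 → 75 < 100
No further defaults.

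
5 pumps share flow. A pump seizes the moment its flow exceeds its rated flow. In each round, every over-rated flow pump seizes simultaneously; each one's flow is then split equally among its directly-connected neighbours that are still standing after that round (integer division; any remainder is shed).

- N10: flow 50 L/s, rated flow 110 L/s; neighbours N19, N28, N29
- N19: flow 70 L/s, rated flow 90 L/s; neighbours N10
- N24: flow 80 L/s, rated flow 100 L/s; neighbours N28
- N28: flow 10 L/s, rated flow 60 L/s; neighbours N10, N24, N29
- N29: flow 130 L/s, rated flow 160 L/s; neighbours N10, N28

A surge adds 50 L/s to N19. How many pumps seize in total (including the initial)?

Round 1 — N19 at 120 > 90. N19 seizes.
  N19 sheds 120 L/s to N10: 120 each.
    N10: 50+120 = 170 > 110
Round 2 — N10 seizes.
  N10 sheds 170 L/s to N28, N29: 85 each.
    N28: 10+85 = 95 > 60
    N29: 130+85 = 215 > 160
Round 3 — N28, N29 seize.
  N28 sheds 95 L/s to N24: 95 each.
    N24: 80+95 = 175 > 100
  N29 sheds 215 L/s: no online neighbours, lost.
Round 4 — N24 seizes.
  N24 sheds 175 L/s: no online neighbours, lost.
No further seizures.

5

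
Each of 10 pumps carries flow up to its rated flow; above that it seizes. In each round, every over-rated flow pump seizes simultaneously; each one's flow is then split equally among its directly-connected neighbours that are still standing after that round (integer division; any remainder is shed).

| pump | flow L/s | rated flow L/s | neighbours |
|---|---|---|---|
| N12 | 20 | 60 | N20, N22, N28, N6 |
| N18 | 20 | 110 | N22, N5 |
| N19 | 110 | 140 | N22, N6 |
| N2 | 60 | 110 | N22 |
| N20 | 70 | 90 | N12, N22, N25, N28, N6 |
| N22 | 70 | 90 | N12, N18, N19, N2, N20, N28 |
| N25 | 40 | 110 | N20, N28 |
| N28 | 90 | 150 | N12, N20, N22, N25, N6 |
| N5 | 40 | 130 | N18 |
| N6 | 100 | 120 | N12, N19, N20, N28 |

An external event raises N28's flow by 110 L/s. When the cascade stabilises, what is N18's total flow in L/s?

47

Round 1 — N28 at 200 > 150. N28 seizes.
  N28 sheds 200 L/s to N12, N20, N22, N25, N6: 40 each.
    N12: 20+40 = 60 ≤ 60
    N20: 70+40 = 110 > 90
    N22: 70+40 = 110 > 90
    N25: 40+40 = 80 ≤ 110
    N6: 100+40 = 140 > 120
Round 2 — N20, N22, N6 seize.
  N20 sheds 110 L/s to N12, N25: 55 each.
    N12: 60+55 = 115 > 60
    N25: 80+55 = 135 > 110
  N22 sheds 110 L/s to N12, N18, N19, N2: 27 each (2 lost).
    N12: 115+27 = 142 > 60
    N18: 20+27 = 47 ≤ 110
    N19: 110+27 = 137 ≤ 140
    N2: 60+27 = 87 ≤ 110
  N6 sheds 140 L/s to N12, N19: 70 each.
    N12: 142+70 = 212 > 60
    N19: 137+70 = 207 > 140
Round 3 — N12, N19, N25 seize.
  N12 sheds 212 L/s: no online neighbours, lost.
  N19 sheds 207 L/s: no online neighbours, lost.
  N25 sheds 135 L/s: no online neighbours, lost.
No further seizures.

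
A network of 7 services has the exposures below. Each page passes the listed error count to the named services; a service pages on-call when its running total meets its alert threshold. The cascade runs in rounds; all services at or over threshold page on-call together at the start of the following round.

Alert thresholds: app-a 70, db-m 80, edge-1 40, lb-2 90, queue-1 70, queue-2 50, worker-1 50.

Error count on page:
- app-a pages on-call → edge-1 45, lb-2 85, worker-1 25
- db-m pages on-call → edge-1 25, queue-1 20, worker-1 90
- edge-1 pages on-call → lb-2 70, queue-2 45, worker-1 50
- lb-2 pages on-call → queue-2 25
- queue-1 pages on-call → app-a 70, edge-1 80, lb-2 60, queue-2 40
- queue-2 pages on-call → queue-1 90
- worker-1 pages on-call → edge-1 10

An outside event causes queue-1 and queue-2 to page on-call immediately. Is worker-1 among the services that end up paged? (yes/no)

yes

Round 1 — queue-1, queue-2 page on-call (initial).
  app-a: +70 → 70 ≥ 70
  edge-1: +80 → 80 ≥ 40
  lb-2: +60 → 60 < 90
Round 2 — app-a, edge-1 page on-call.
  lb-2: +85+70 → 215 ≥ 90
  worker-1: +25+50 → 75 ≥ 50
Round 3 — lb-2, worker-1 page on-call.
No further pages.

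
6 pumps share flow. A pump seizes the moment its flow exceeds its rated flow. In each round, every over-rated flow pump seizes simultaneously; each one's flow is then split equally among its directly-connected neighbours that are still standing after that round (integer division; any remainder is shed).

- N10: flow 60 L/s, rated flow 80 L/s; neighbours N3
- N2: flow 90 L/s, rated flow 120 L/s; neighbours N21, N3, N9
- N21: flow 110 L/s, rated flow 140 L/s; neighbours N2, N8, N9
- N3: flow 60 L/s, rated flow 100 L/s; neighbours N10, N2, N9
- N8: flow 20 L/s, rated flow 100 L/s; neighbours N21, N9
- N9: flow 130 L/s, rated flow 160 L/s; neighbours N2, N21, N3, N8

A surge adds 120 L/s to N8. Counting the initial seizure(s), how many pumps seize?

Round 1 — N8 at 140 > 100. N8 seizes.
  N8 sheds 140 L/s to N21, N9: 70 each.
    N21: 110+70 = 180 > 140
    N9: 130+70 = 200 > 160
Round 2 — N21, N9 seize.
  N21 sheds 180 L/s to N2: 180 each.
    N2: 90+180 = 270 > 120
  N9 sheds 200 L/s to N2, N3: 100 each.
    N2: 270+100 = 370 > 120
    N3: 60+100 = 160 > 100
Round 3 — N2, N3 seize.
  N2 sheds 370 L/s: no online neighbours, lost.
  N3 sheds 160 L/s to N10: 160 each.
    N10: 60+160 = 220 > 80
Round 4 — N10 seizes.
  N10 sheds 220 L/s: no online neighbours, lost.
No further seizures.

6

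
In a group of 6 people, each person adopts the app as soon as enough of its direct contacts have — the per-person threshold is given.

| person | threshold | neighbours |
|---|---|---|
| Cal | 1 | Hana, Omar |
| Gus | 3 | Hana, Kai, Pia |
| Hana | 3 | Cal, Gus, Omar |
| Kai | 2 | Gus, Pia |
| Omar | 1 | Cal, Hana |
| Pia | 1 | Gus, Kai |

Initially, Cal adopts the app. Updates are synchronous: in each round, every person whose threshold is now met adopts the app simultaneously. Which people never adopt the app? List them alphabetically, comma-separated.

Gus, Hana, Kai, Pia

Round 1 — Cal adopts the app (initial).
Round 2 — checking thresholds:
  Hana: 1 of 3 neighbours < 3, not yet.
  Omar: 1 of 2 neighbours ≥ 1, adopts the app.
Round 3 — no new adoptions; cascade stops.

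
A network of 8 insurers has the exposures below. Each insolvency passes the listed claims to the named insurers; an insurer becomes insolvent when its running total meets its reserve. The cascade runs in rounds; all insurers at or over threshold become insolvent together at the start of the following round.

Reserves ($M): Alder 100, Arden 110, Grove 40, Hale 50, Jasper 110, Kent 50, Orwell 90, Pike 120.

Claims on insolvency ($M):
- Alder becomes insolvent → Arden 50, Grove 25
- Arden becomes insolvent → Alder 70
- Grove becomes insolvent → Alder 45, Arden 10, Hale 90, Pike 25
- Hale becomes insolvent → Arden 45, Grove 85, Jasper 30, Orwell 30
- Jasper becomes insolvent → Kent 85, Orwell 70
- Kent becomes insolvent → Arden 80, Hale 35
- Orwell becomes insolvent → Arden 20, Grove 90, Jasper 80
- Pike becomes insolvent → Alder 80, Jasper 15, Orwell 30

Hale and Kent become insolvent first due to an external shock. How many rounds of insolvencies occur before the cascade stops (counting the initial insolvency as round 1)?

Round 1 — Hale, Kent become insolvent (initial).
  Arden: +45+80 → 125 ≥ 110
  Grove: +85 → 85 ≥ 40
  Jasper: +30 → 30 < 110
  Orwell: +30 → 30 < 90
Round 2 — Arden, Grove become insolvent.
  Alder: +70+45 → 115 ≥ 100
  Pike: +25 → 25 < 120
Round 3 — Alder becomes insolvent.
No further insolvencies.

3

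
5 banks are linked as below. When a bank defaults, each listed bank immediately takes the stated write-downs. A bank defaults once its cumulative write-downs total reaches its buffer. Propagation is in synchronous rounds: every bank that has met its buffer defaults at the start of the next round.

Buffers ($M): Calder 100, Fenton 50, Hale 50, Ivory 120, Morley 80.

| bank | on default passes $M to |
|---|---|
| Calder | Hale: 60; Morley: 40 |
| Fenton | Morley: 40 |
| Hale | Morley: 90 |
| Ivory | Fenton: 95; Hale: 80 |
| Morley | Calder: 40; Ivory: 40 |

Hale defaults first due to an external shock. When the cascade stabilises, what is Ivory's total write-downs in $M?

Round 1 — Hale defaults (initial).
  Morley: +90 → 90 ≥ 80
Round 2 — Morley defaults.
  Calder: +40 → 40 < 100
  Ivory: +40 → 40 < 120
No further defaults.

40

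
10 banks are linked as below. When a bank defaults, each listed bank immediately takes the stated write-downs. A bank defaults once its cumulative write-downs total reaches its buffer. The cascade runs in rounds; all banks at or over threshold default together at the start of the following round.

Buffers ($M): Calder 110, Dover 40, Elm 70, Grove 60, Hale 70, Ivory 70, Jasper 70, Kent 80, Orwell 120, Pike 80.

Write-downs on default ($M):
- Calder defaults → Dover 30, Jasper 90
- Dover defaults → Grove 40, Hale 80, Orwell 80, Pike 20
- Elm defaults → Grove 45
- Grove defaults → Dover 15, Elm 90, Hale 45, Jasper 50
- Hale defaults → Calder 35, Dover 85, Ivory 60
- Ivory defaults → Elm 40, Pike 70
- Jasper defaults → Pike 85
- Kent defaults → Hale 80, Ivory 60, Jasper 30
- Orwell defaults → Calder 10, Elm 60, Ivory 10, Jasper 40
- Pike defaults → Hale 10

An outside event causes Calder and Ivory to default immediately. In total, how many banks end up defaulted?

4

Round 1 — Calder, Ivory default (initial).
  Dover: +30 → 30 < 40
  Elm: +40 → 40 < 70
  Jasper: +90 → 90 ≥ 70
  Pike: +70 → 70 < 80
Round 2 — Jasper defaults.
  Pike: +85 → 155 ≥ 80
Round 3 — Pike defaults.
  Hale: +10 → 10 < 70
No further defaults.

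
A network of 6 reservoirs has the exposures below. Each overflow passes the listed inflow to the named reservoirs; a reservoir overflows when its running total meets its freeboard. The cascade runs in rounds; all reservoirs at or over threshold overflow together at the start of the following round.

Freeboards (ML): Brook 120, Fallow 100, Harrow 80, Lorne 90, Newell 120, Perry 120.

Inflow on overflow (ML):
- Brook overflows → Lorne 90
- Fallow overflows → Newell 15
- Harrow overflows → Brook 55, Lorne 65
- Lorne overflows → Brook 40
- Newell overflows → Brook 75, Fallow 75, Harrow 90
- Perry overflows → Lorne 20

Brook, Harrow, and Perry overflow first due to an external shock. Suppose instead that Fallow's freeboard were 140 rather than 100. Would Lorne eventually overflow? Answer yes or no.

yes

With Fallow's freeboard at 140:
Round 1 — Brook, Harrow, Perry overflow (initial).
  Lorne: +90+65+20 → 175 ≥ 90
Round 2 — Lorne overflows.
No further overflows.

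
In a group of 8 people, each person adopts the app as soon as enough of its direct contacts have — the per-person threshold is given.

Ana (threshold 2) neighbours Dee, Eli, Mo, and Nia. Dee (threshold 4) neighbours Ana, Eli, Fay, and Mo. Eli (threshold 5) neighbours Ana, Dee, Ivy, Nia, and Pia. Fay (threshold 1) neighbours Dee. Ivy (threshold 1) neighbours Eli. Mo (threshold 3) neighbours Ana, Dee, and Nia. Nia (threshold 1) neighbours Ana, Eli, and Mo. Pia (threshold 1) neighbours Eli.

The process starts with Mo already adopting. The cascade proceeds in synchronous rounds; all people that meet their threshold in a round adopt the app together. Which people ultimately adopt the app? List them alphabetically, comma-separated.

Round 1 — Mo adopts the app (initial).
Round 2 — checking thresholds:
  Ana: 1 of 4 neighbours < 2, below threshold.
  Dee: 1 of 4 neighbours < 4, below threshold.
  Nia: 1 of 3 neighbours ≥ 1, adopts the app.
Round 3 — checking thresholds:
  Ana: 2 of 4 neighbours ≥ 2, adopts the app.
  Dee: 1 of 4 neighbours < 4, below threshold.
  Eli: 1 of 5 neighbours < 5, below threshold.
Round 4 — no new adoptions; cascade stops.

Ana, Mo, Nia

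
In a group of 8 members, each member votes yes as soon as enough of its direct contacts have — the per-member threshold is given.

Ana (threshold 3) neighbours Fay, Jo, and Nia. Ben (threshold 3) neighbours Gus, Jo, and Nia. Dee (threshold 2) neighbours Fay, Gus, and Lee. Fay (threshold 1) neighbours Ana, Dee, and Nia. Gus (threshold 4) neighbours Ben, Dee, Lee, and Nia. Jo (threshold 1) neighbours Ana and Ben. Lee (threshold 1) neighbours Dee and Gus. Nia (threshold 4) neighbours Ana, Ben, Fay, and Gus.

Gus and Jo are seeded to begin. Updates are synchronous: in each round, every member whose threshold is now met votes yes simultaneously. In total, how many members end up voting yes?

5

Round 1 — Gus, Jo vote yes (initial).
Round 2 — checking thresholds:
  Ana: 1 of 3 neighbours < 3, not yet.
  Ben: 2 of 3 neighbours < 3, not yet.
  Dee: 1 of 3 neighbours < 2, not yet.
  Lee: 1 of 2 neighbours ≥ 1, votes yes.
  Nia: 1 of 4 neighbours < 4, not yet.
Round 3 — checking thresholds:
  Ana: 1 of 3 neighbours < 3, not yet.
  Ben: 2 of 3 neighbours < 3, not yet.
  Dee: 2 of 3 neighbours ≥ 2, votes yes.
  Nia: 1 of 4 neighbours < 4, not yet.
Round 4 — checking thresholds:
  Ana: 1 of 3 neighbours < 3, not yet.
  Ben: 2 of 3 neighbours < 3, not yet.
  Fay: 1 of 3 neighbours ≥ 1, votes yes.
  Nia: 1 of 4 neighbours < 4, not yet.
Round 5 — no new yes votes; cascade stops.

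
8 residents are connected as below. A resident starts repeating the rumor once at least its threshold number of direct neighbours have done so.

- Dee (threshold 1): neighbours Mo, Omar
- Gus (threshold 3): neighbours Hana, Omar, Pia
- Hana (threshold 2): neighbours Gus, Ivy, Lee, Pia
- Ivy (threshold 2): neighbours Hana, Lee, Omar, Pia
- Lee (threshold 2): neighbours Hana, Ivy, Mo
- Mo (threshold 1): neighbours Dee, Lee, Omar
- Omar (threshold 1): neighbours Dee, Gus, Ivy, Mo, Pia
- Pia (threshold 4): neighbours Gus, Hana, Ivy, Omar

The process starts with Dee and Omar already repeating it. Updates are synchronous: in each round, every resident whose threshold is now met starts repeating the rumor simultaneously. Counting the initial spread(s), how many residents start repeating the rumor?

Round 1 — Dee, Omar start repeating the rumor (initial).
Round 2 — checking thresholds:
  Gus: 1 of 3 neighbours < 3, below threshold.
  Ivy: 1 of 4 neighbours < 2, below threshold.
  Mo: 2 of 3 neighbours ≥ 1, starts repeating the rumor.
  Pia: 1 of 4 neighbours < 4, below threshold.
Round 3 — no new spreads; cascade stops.

3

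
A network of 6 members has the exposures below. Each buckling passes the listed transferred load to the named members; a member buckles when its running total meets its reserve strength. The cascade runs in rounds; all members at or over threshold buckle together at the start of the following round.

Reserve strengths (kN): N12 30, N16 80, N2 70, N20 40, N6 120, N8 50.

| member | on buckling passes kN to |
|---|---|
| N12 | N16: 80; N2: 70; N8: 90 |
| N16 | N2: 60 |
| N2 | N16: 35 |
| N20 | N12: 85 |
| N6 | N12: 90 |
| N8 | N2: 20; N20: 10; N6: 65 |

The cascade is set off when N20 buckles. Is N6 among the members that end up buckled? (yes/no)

Round 1 — N20 buckles (initial).
  N12: +85 → 85 ≥ 30
Round 2 — N12 buckles.
  N16: +80 → 80 ≥ 80
  N2: +70 → 70 ≥ 70
  N8: +90 → 90 ≥ 50
Round 3 — N16, N2, N8 buckle.
  N6: +65 → 65 < 120
No further bucklings.

no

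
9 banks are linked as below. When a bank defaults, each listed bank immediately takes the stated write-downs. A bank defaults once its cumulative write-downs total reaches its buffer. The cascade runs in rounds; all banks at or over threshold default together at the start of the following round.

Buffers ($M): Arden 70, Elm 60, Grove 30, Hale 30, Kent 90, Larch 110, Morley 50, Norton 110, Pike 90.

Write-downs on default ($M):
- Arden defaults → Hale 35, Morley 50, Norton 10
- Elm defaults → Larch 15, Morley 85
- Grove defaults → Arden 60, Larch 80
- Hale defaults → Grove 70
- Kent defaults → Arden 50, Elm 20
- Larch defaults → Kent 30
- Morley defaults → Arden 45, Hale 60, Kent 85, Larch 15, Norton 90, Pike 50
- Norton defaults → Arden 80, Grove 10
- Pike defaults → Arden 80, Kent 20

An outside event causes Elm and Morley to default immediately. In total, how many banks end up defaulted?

7

Round 1 — Elm, Morley default (initial).
  Arden: +45 → 45 < 70
  Hale: +60 → 60 ≥ 30
  Kent: +85 → 85 < 90
  Larch: +15+15 → 30 < 110
  Norton: +90 → 90 < 110
  Pike: +50 → 50 < 90
Round 2 — Hale defaults.
  Grove: +70 → 70 ≥ 30
Round 3 — Grove defaults.
  Arden: +60 → 105 ≥ 70
  Larch: +80 → 110 ≥ 110
Round 4 — Arden, Larch default.
  Kent: +30 → 115 ≥ 90
  Norton: +10 → 100 < 110
Round 5 — Kent defaults.
No further defaults.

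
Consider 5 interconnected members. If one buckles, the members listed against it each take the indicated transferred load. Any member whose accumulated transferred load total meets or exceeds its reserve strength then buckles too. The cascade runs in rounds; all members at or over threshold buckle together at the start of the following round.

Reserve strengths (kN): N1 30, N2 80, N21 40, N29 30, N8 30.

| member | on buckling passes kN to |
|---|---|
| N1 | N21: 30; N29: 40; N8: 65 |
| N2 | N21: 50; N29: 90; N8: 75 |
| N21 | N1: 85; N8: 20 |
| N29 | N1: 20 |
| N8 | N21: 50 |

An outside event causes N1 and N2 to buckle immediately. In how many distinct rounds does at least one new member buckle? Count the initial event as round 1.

2

Round 1 — N1, N2 buckle (initial).
  N21: +30+50 → 80 ≥ 40
  N29: +40+90 → 130 ≥ 30
  N8: +65+75 → 140 ≥ 30
Round 2 — N21, N29, N8 buckle.
No further bucklings.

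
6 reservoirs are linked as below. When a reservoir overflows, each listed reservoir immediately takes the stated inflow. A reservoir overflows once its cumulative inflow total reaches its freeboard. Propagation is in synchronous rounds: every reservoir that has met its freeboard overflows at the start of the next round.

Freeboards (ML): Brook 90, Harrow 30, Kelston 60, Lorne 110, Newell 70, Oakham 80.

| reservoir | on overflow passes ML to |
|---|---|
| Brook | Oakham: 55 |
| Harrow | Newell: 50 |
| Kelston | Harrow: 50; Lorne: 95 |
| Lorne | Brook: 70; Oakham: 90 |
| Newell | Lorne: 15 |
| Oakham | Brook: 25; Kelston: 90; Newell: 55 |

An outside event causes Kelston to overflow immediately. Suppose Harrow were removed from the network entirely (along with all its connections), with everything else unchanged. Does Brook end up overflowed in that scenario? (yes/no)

With Harrow removed:
Round 1 — Kelston overflows (initial).
  Lorne: +95 → 95 < 110
No further overflows.

no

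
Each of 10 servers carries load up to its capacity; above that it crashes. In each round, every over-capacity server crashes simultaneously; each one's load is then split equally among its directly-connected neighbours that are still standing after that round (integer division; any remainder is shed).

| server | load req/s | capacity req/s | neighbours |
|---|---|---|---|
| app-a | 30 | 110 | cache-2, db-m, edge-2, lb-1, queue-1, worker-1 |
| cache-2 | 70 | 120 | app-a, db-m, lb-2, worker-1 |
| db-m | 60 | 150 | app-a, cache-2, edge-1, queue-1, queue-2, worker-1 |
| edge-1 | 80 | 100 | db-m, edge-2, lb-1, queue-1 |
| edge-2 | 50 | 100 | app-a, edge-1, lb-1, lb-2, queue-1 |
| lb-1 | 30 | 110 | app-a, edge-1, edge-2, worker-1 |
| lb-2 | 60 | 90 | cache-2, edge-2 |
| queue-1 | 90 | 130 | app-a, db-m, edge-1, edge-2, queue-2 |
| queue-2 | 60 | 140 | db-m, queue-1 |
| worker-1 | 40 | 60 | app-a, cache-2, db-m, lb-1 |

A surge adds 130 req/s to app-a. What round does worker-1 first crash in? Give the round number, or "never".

2

Round 1 — app-a at 160 > 110. app-a crashes.
  app-a sheds 160 req/s to cache-2, db-m, edge-2, lb-1, queue-1, worker-1: 26 each (4 lost).
    cache-2: 70+26 = 96 ≤ 120
    db-m: 60+26 = 86 ≤ 150
    edge-2: 50+26 = 76 ≤ 100
    lb-1: 30+26 = 56 ≤ 110
    queue-1: 90+26 = 116 ≤ 130
    worker-1: 40+26 = 66 > 60
Round 2 — worker-1 crashes.
  worker-1 sheds 66 req/s to cache-2, db-m, lb-1: 22 each.
    cache-2: 96+22 = 118 ≤ 120
    db-m: 86+22 = 108 ≤ 150
    lb-1: 56+22 = 78 ≤ 110
No further crashes.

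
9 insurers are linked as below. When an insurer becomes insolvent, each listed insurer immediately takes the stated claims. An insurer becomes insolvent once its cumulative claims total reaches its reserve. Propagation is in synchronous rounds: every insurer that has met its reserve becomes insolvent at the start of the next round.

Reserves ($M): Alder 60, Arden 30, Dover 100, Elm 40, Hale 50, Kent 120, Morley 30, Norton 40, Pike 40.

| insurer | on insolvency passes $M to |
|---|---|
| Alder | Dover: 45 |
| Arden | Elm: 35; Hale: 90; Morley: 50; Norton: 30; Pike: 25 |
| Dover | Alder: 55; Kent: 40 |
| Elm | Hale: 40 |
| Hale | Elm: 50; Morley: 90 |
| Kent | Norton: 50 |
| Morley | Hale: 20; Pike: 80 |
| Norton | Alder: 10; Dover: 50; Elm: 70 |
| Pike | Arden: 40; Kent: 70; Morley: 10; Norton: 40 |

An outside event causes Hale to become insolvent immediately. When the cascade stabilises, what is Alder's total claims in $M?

10

Round 1 — Hale becomes insolvent (initial).
  Elm: +50 → 50 ≥ 40
  Morley: +90 → 90 ≥ 30
Round 2 — Elm, Morley become insolvent.
  Pike: +80 → 80 ≥ 40
Round 3 — Pike becomes insolvent.
  Arden: +40 → 40 ≥ 30
  Kent: +70 → 70 < 120
  Norton: +40 → 40 ≥ 40
Round 4 — Arden, Norton become insolvent.
  Alder: +10 → 10 < 60
  Dover: +50 → 50 < 100
No further insolvencies.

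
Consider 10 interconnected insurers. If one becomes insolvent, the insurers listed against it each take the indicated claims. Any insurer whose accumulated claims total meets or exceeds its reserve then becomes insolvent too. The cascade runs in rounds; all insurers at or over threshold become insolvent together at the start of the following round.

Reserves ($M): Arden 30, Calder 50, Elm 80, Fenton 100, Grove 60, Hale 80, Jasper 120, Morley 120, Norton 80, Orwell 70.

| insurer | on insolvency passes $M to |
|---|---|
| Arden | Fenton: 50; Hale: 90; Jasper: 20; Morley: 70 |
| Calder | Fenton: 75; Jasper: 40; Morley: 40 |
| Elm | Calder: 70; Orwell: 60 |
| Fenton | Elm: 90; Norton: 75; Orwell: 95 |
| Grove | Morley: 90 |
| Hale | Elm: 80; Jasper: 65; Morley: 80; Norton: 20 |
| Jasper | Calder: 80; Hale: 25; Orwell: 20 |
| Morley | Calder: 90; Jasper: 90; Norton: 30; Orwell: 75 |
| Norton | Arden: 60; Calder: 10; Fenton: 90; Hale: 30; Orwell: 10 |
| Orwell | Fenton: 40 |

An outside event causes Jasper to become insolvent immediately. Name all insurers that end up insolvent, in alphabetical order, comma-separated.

Calder, Jasper

Round 1 — Jasper becomes insolvent (initial).
  Calder: +80 → 80 ≥ 50
  Hale: +25 → 25 < 80
  Orwell: +20 → 20 < 70
Round 2 — Calder becomes insolvent.
  Fenton: +75 → 75 < 100
  Morley: +40 → 40 < 120
No further insolvencies.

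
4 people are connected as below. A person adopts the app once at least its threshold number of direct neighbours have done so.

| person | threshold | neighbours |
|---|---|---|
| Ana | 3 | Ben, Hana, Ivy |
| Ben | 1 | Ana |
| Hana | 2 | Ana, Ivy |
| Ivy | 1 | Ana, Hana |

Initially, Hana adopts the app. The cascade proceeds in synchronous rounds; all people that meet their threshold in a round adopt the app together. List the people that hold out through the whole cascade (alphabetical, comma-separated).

Ana, Ben

Round 1 — Hana adopts the app (initial).
Round 2 — checking thresholds:
  Ana: 1 of 3 neighbours < 3, holds.
  Ivy: 1 of 2 neighbours ≥ 1, adopts the app.
Round 3 — no new adoptions; cascade stops.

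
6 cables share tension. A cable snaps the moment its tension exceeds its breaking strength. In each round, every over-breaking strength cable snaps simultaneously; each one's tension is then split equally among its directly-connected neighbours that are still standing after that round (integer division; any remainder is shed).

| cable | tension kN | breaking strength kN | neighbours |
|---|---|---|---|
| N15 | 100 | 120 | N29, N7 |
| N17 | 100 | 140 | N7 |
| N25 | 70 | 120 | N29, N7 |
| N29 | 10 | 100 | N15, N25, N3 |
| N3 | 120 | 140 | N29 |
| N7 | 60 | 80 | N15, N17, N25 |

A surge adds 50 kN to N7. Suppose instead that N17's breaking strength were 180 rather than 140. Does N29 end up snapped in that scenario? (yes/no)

yes

With N17's breaking strength at 180:
Round 1 — N7 at 110 > 80. N7 snaps.
  N7 sheds 110 kN to N15, N17, N25: 36 each (2 lost).
    N15: 100+36 = 136 > 120
    N17: 100+36 = 136 ≤ 180
    N25: 70+36 = 106 ≤ 120
Round 2 — N15 snaps.
  N15 sheds 136 kN to N29: 136 each.
    N29: 10+136 = 146 > 100
Round 3 — N29 snaps.
  N29 sheds 146 kN to N25, N3: 73 each.
    N25: 106+73 = 179 > 120
    N3: 120+73 = 193 > 140
Round 4 — N25, N3 snap.
  N25 sheds 179 kN: no online neighbours, lost.
  N3 sheds 193 kN: no online neighbours, lost.
No further breaks.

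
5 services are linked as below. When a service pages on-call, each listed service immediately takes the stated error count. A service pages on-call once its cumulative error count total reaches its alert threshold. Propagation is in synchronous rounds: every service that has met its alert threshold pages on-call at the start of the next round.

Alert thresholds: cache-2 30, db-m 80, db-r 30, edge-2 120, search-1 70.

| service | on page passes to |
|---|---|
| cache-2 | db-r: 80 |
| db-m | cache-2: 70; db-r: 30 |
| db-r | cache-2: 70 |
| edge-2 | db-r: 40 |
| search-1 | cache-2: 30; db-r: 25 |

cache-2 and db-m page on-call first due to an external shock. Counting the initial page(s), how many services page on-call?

Round 1 — cache-2, db-m page on-call (initial).
  db-r: +80+30 → 110 ≥ 30
Round 2 — db-r pages on-call.
No further pages.

3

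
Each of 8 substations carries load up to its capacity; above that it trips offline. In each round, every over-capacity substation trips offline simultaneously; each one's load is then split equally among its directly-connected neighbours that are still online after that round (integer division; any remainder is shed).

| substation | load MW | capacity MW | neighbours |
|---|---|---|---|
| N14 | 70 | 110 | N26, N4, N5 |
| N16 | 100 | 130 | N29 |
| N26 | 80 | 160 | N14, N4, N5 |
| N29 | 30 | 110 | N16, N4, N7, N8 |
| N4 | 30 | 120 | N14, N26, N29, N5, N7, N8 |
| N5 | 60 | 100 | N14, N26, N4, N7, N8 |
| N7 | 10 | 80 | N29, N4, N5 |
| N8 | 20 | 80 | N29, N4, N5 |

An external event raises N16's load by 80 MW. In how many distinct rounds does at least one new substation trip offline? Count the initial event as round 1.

5

Round 1 — N16 at 180 > 130. N16 trips offline.
  N16 sheds 180 MW to N29: 180 each.
    N29: 30+180 = 210 > 110
Round 2 — N29 trips offline.
  N29 sheds 210 MW to N4, N7, N8: 70 each.
    N4: 30+70 = 100 ≤ 120
    N7: 10+70 = 80 ≤ 80
    N8: 20+70 = 90 > 80
Round 3 — N8 trips offline.
  N8 sheds 90 MW to N4, N5: 45 each.
    N4: 100+45 = 145 > 120
    N5: 60+45 = 105 > 100
Round 4 — N4, N5 trip offline.
  N4 sheds 145 MW to N14, N26, N7: 48 each (1 lost).
    N14: 70+48 = 118 > 110
    N26: 80+48 = 128 ≤ 160
    N7: 80+48 = 128 > 80
  N5 sheds 105 MW to N14, N26, N7: 35 each.
    N14: 118+35 = 153 > 110
    N26: 128+35 = 163 > 160
    N7: 128+35 = 163 > 80
Round 5 — N14, N26, N7 trip offline.
  N14 sheds 153 MW: no online neighbours, lost.
  N26 sheds 163 MW: no online neighbours, lost.
  N7 sheds 163 MW: no online neighbours, lost.
No further trips.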